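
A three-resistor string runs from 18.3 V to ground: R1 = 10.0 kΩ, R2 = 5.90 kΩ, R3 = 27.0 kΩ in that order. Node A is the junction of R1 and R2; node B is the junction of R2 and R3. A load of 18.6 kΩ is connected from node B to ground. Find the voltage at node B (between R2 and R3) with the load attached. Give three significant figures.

At node B, R3 is in parallel with the load: R3‖R_L = 11.01 kΩ.
Below node A the resistance is R2 + (R3‖R_L) = 16.91 kΩ, so V_A = 18.3 × 16.91/26.91 = 11.50 V.
Then V_B = V_A × (R3‖R_L)/(R2 + R3‖R_L) = 11.50 × 11.01/16.91 = 7.49 V.

V ≈ 7.49 V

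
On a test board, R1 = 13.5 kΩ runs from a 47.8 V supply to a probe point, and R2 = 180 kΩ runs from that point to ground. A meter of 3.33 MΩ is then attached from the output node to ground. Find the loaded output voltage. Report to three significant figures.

V_out ≈ 44.3 V

The load sits in parallel with R2: R2‖R_L = (180 × 3330) / (180 + 3330) = 170.8 kΩ.
V_out = 47.8 × 170.8 / (13.5 + 170.8) = 47.8 × 170.8/184.3 = 44.3 V.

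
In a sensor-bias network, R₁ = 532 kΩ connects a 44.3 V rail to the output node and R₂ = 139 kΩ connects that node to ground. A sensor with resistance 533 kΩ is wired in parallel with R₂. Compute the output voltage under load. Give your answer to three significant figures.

V_out ≈ 7.60 V

The load sits in parallel with R₂: R₂‖R_L = (139 × 533) / (139 + 533) = 110.2 kΩ.
V_out = 44.3 × 110.2 / (532 + 110.2) = 44.3 × 110.2/642.2 = 7.60 V.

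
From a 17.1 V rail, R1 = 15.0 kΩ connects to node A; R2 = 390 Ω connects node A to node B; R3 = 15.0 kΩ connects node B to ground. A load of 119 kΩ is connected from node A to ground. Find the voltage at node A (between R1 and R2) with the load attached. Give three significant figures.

Below node A the series string R2+R3 = 15390 Ω sits in parallel with the 119000 Ω load: 13630 Ω.
V_A = 17.1 × 13630/(15000 + 13630) = 8.14 V.

V ≈ 8.14 V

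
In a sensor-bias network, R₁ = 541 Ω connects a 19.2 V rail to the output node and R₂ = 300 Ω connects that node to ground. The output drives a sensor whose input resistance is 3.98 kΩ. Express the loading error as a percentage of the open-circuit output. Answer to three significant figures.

4.62 %

The divider's output (Thévenin) resistance is R₁‖R₂ = 193.0 Ω.
Fractional drop under load = R_th/(R_th + R_L) = 193.0 / (193.0 + 3980) = 0.04625.
So the output falls by 4.62 %.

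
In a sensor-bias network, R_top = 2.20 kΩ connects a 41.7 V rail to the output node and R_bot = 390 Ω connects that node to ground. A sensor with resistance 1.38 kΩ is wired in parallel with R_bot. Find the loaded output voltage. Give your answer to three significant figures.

V_out ≈ 5.06 V

The load sits in parallel with R_bot: R_bot‖R_L = (390 × 1380) / (390 + 1380) = 304.1 Ω.
V_out = 41.7 × 304.1 / (2200 + 304.1) = 41.7 × 304.1/2504 = 5.06 V.
(Unloaded it would have been 6.28 V.)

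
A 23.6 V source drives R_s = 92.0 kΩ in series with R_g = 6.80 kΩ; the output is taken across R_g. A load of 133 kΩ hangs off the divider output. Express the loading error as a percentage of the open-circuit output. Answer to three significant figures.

4.54 %

The divider's output (Thévenin) resistance is R_s‖R_g = 6.332 kΩ.
Fractional drop under load = R_th/(R_th + R_L) = 6.332 / (6.332 + 133) = 0.04545.
So the output falls by 4.54 %.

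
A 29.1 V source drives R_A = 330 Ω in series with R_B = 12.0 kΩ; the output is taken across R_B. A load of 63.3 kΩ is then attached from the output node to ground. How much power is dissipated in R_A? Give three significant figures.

Total resistance from the source is R_A + (R_B‖R_L) = 10420 Ω, so I = 29.1/10420 Ω = 2.793 mA.
P = I²·R_A = (2.793 mA)² × 330 Ω = 2.57 mW.

P ≈ 2.57 mW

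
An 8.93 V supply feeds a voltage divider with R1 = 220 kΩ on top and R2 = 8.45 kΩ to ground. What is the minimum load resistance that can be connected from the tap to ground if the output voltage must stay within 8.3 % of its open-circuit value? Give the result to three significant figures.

Output resistance R_th = R1‖R2 = (220 × 8.45)/228.4 = 8.137 kΩ.
The fractional drop is R_th/(R_th + R_L); requiring this ≤ 0.0830 gives R_L ≥ R_th(1/0.0830 − 1) = 8.137 × 11.05 = 89.9 kΩ.

R_L(min) ≈ 89.9 kΩ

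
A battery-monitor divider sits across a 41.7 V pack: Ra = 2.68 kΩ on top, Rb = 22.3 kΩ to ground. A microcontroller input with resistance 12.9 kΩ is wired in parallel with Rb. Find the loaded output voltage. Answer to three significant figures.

The load sits in parallel with Rb: Rb‖R_L = (22.3 × 12.9) / (22.3 + 12.9) = 8.172 kΩ.
V_out = 41.7 × 8.172 / (2.68 + 8.172) = 41.7 × 8.172/10.85 = 31.4 V.

V_out ≈ 31.4 V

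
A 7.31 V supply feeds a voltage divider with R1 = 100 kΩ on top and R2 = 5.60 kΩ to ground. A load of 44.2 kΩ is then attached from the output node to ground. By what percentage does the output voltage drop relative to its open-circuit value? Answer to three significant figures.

The divider's output (Thévenin) resistance is R1‖R2 = 5.303 kΩ.
Fractional drop under load = R_th/(R_th + R_L) = 5.303 / (5.303 + 44.2) = 0.1071.
So the output falls by 10.7 %.

10.7 %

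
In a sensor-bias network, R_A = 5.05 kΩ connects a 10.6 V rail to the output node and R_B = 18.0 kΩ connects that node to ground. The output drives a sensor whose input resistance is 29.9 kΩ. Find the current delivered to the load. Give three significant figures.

R_B‖R_L = 11.24 kΩ; V_out = 10.6 × 11.24/16.29 = 7.313 V.
I_L = V_out / R_L = 7.313 / 29.9 kΩ = 0.245 mA.

I_L ≈ 0.245 mA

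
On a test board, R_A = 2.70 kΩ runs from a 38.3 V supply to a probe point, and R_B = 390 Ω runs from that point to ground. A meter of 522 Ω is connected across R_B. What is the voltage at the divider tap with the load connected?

V_out ≈ 2.92 V

The load sits in parallel with R_B: R_B‖R_L = (390 × 522) / (390 + 522) = 223.2 Ω.
V_out = 38.3 × 223.2 / (2700 + 223.2) = 38.3 × 223.2/2923 = 2.92 V.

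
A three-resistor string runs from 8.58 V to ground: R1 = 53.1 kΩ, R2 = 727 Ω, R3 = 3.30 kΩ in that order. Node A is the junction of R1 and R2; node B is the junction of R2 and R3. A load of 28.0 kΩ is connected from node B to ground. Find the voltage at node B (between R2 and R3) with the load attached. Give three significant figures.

At node B, R3 is in parallel with the load: R3‖R_L = 2952 Ω.
Below node A the resistance is R2 + (R3‖R_L) = 3679 Ω, so V_A = 8.58 × 3679/56780 = 0.5560 V.
Then V_B = V_A × (R3‖R_L)/(R2 + R3‖R_L) = 0.5560 × 2952/3679 = 0.446 V.

V ≈ 0.446 V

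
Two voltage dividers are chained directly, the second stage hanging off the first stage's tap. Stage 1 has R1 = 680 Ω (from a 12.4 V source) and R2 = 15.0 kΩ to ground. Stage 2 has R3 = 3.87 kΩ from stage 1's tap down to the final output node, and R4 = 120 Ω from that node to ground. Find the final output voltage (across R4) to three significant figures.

Stage 2 presents R3+R4 = 3990 Ω as a load on stage 1's tap.
Stage 1's lower leg becomes R2‖(R3+R4) = 3152 Ω, so V_mid = 12.4 × 3152/3832 = 10.20 V.
Stage 2 is itself unloaded: V_out = V_mid × R4/(R3+R4) = 10.20 × 120/3990 = 0.307 V.

V_out ≈ 0.307 V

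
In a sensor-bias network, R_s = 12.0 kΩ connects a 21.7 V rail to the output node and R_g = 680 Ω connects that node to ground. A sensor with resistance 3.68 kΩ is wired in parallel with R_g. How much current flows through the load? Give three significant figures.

I_L ≈ 0.269 mA

R_g‖R_L = 573.9 Ω; V_out = 21.7 × 573.9/12570 = 0.9905 V.
I_L = V_out / R_L = 0.9905 / 3.68 kΩ = 0.269 mA.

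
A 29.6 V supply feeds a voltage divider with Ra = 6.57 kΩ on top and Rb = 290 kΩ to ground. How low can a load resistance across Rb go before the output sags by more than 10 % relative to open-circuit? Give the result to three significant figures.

Output resistance R_th = Ra‖Rb = (6.57 × 290)/296.6 = 6.424 kΩ.
The fractional drop is R_th/(R_th + R_L); requiring this ≤ 0.100 gives R_L ≥ R_th(1/0.100 − 1) = 6.424 × 9.000 = 57.8 kΩ.

R_L(min) ≈ 57.8 kΩ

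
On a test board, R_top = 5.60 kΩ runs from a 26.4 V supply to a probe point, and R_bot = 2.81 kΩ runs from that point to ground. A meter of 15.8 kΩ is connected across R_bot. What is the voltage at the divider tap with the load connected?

V_out ≈ 7.89 V

The load sits in parallel with R_bot: R_bot‖R_L = (2.81 × 15.8) / (2.81 + 15.8) = 2.386 kΩ.
V_out = 26.4 × 2.386 / (5.60 + 2.386) = 26.4 × 2.386/7.986 = 7.89 V.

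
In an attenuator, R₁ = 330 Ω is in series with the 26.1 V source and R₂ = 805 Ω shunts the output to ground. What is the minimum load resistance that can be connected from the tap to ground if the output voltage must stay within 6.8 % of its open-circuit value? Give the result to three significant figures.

Output resistance R_th = R₁‖R₂ = (330 × 805)/1135 = 234.1 Ω.
The fractional drop is R_th/(R_th + R_L); requiring this ≤ 0.0680 gives R_L ≥ R_th(1/0.0680 − 1) = 234.1 × 13.71 = 3.21 kΩ.

R_L(min) ≈ 3.21 kΩ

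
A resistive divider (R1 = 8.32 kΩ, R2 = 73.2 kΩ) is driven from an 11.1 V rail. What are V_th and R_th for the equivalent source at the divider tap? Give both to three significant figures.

V_th = 9.97 V, R_th = 7.47 kΩ

V_th is the open-circuit tap voltage: 11.1 × 73.2/(8.32 + 73.2) = 9.97 V.
With the supply zeroed, R1 and R2 appear in parallel from the tap: R_th = R1‖R2 = (8.32 × 73.2)/81.52 = 7.47 kΩ.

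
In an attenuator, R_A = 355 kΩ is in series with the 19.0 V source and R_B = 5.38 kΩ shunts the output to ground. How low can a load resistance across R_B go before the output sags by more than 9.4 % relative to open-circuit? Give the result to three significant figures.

Output resistance R_th = R_A‖R_B = (355 × 5.38)/360.4 = 5.300 kΩ.
The fractional drop is R_th/(R_th + R_L); requiring this ≤ 0.0940 gives R_L ≥ R_th(1/0.0940 − 1) = 5.300 × 9.638 = 51.1 kΩ.

R_L(min) ≈ 51.1 kΩ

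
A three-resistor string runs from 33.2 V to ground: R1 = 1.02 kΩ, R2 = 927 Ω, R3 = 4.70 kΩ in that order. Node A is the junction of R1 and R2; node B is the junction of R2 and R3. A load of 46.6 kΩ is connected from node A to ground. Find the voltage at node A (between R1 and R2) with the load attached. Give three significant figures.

V ≈ 27.6 V

Below node A the series string R2+R3 = 5627 Ω sits in parallel with the 46600 Ω load: 5021 Ω.
V_A = 33.2 × 5021/(1020 + 5021) = 27.6 V.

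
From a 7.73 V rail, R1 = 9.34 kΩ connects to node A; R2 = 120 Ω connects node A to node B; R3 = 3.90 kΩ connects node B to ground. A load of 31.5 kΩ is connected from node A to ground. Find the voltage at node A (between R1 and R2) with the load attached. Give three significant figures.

V ≈ 2.14 V

Below node A the series string R2+R3 = 4020 Ω sits in parallel with the 31500 Ω load: 3565 Ω.
V_A = 7.73 × 3565/(9340 + 3565) = 2.14 V.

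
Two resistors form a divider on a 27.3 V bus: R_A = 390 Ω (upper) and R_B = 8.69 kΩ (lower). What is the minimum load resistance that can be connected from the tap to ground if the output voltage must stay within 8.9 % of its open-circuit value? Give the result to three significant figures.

Output resistance R_th = R_A‖R_B = (390 × 8690)/9080 = 373.2 Ω.
The fractional drop is R_th/(R_th + R_L); requiring this ≤ 0.0890 gives R_L ≥ R_th(1/0.0890 − 1) = 373.2 × 10.24 = 3.82 kΩ.

R_L(min) ≈ 3.82 kΩ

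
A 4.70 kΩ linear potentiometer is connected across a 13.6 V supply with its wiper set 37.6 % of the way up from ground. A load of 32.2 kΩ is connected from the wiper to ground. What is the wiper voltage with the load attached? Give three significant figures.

The wiper splits the pot into (1−α)R = 2.933 kΩ above and αR = 1.767 kΩ below.
Lower section ‖ load = 1.675 kΩ.
V_wiper = 13.6 × 1.675/(2.933 + 1.675) = 4.94 V.

V ≈ 4.94 V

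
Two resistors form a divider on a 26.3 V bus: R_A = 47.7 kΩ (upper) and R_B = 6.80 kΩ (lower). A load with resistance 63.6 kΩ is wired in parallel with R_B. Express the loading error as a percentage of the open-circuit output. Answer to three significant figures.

8.56 %

Unloaded V = 26.3 × 6.80/54.50 = 3.2815 V.
Loaded: R_B‖R_L = 6.143 kΩ, giving V = 26.3 × 6.143/53.84 = 3.0007 V.
Drop = (3.2815 − 3.0007) / 3.2815 = 8.56 %.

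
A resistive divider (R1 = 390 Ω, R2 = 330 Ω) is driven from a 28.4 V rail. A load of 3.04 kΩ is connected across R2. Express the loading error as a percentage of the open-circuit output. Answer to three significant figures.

5.55 %

The divider's output (Thévenin) resistance is R1‖R2 = 178.8 Ω.
Fractional drop under load = R_th/(R_th + R_L) = 178.8 / (178.8 + 3040) = 0.05553.
So the output falls by 5.55 %.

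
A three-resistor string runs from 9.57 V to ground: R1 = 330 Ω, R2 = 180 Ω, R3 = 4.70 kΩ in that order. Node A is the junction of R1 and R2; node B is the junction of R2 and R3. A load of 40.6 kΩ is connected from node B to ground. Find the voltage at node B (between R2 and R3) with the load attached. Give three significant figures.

At node B, R3 is in parallel with the load: R3‖R_L = 4212 Ω.
Below node A the resistance is R2 + (R3‖R_L) = 4392 Ω, so V_A = 9.57 × 4392/4722 = 8.901 V.
Then V_B = V_A × (R3‖R_L)/(R2 + R3‖R_L) = 8.901 × 4212/4392 = 8.54 V.

V ≈ 8.54 V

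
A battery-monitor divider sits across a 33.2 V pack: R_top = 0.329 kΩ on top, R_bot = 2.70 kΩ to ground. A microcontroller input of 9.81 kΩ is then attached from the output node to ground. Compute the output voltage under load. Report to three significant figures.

V_out ≈ 28.7 V

The load sits in parallel with R_bot: R_bot‖R_L = (2700 × 9810) / (2700 + 9810) = 2117 Ω.
V_out = 33.2 × 2117 / (329 + 2117) = 33.2 × 2117/2446 = 28.7 V.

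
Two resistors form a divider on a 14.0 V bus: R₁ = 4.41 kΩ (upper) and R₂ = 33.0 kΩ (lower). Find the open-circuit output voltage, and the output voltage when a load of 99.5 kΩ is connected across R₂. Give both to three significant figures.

Unloaded: 12.3 V; loaded: 11.9 V

Open-circuit: V = 14.0 × 33.0/(4.41 + 33.0) = 12.3 V.
With the load, R₂ becomes R₂‖R_L = 24.78 kΩ, so V = 14.0 × 24.78/29.19 = 11.9 V.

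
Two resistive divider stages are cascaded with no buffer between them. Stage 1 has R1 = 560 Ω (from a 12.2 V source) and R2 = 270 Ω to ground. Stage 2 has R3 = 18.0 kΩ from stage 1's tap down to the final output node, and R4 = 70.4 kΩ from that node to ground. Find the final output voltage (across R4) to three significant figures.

V_out ≈ 3.15 V

Stage 2 presents R3+R4 = 88400 Ω as a load on stage 1's tap.
Stage 1's lower leg becomes R2‖(R3+R4) = 269.2 Ω, so V_mid = 12.2 × 269.2/829.2 = 3.961 V.
Stage 2 is itself unloaded: V_out = V_mid × R4/(R3+R4) = 3.961 × 70400/88400 = 3.15 V.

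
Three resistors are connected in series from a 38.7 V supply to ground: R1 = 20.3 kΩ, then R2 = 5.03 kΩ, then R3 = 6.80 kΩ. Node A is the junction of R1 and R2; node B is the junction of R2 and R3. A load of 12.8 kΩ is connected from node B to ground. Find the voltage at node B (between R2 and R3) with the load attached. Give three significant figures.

V ≈ 5.77 V

At node B, R3 is in parallel with the load: R3‖R_L = 4.441 kΩ.
Below node A the resistance is R2 + (R3‖R_L) = 9.471 kΩ, so V_A = 38.7 × 9.471/29.77 = 12.31 V.
Then V_B = V_A × (R3‖R_L)/(R2 + R3‖R_L) = 12.31 × 4.441/9.471 = 5.77 V.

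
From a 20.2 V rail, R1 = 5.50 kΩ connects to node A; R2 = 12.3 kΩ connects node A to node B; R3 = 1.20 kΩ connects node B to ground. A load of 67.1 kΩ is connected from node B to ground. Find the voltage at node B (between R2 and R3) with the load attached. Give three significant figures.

At node B, R3 is in parallel with the load: R3‖R_L = 1.179 kΩ.
Below node A the resistance is R2 + (R3‖R_L) = 13.48 kΩ, so V_A = 20.2 × 13.48/18.98 = 14.35 V.
Then V_B = V_A × (R3‖R_L)/(R2 + R3‖R_L) = 14.35 × 1.179/13.48 = 1.25 V.

V ≈ 1.25 V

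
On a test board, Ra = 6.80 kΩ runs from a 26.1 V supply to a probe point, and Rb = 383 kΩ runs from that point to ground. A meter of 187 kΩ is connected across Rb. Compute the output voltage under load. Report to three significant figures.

The load sits in parallel with Rb: Rb‖R_L = (383 × 187) / (383 + 187) = 125.7 kΩ.
V_out = 26.1 × 125.7 / (6.80 + 125.7) = 26.1 × 125.7/132.5 = 24.8 V.

V_out ≈ 24.8 V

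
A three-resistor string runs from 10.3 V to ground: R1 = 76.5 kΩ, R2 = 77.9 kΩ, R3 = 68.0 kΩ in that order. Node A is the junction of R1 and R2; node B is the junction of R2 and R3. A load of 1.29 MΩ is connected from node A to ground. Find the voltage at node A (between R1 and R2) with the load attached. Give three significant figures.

V ≈ 6.50 V

Below node A the series string R2+R3 = 145.9 kΩ sits in parallel with the 1290 kΩ load: 131.1 kΩ.
V_A = 10.3 × 131.1/(76.5 + 131.1) = 6.50 V.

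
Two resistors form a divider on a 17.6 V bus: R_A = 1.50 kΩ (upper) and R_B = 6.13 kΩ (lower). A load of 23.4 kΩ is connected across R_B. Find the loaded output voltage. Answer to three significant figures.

V_out ≈ 13.4 V

The load sits in parallel with R_B: R_B‖R_L = (6.13 × 23.4) / (6.13 + 23.4) = 4.858 kΩ.
V_out = 17.6 × 4.858 / (1.50 + 4.858) = 17.6 × 4.858/6.358 = 13.4 V.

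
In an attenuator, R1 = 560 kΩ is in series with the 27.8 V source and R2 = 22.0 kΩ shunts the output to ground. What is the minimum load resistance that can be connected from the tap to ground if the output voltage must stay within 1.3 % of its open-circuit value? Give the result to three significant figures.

Output resistance R_th = R1‖R2 = (560 × 22.0)/582.0 = 21.17 kΩ.
The fractional drop is R_th/(R_th + R_L); requiring this ≤ 0.0130 gives R_L ≥ R_th(1/0.0130 − 1) = 21.17 × 75.92 = 1.61 MΩ.

R_L(min) ≈ 1.61 MΩ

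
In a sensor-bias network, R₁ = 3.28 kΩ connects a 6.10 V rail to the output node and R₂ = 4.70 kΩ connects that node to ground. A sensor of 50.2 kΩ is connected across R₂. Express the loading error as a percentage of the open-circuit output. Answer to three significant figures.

3.71 %

The divider's output (Thévenin) resistance is R₁‖R₂ = 1.932 kΩ.
Fractional drop under load = R_th/(R_th + R_L) = 1.932 / (1.932 + 50.2) = 0.03706.
So the output falls by 3.71 %.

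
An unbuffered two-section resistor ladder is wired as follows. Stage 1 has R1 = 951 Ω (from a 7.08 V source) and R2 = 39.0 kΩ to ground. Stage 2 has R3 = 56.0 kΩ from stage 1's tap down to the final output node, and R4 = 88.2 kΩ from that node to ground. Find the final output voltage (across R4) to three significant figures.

V_out ≈ 4.20 V

Stage 2 presents R3+R4 = 144200 Ω as a load on stage 1's tap.
Stage 1's lower leg becomes R2‖(R3+R4) = 30700 Ω, so V_mid = 7.08 × 30700/31650 = 6.867 V.
Stage 2 is itself unloaded: V_out = V_mid × R4/(R3+R4) = 6.867 × 88200/144200 = 4.20 V.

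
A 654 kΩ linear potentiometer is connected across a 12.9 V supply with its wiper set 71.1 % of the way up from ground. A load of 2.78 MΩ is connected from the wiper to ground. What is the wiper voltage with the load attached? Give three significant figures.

V ≈ 8.75 V

The wiper splits the pot into (1−α)R = 189.0 kΩ above and αR = 465.0 kΩ below.
Lower section ‖ load = 398.4 kΩ.
V_wiper = 12.9 × 398.4/(189.0 + 398.4) = 8.75 V.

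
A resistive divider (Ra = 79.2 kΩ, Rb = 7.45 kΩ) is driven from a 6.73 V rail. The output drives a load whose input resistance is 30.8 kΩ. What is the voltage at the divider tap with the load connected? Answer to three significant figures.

V_out ≈ 0.474 V

The load sits in parallel with Rb: Rb‖R_L = (7.45 × 30.8) / (7.45 + 30.8) = 5.999 kΩ.
V_out = 6.73 × 5.999 / (79.2 + 5.999) = 6.73 × 5.999/85.20 = 0.474 V.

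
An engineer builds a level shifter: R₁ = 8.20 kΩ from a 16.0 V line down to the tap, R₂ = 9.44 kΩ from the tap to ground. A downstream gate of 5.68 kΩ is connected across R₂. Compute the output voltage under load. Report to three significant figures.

The load sits in parallel with R₂: R₂‖R_L = (9.44 × 5.68) / (9.44 + 5.68) = 3.546 kΩ.
V_out = 16.0 × 3.546 / (8.20 + 3.546) = 16.0 × 3.546/11.75 = 4.83 V.
(Unloaded it would have been 8.56 V.)

V_out ≈ 4.83 V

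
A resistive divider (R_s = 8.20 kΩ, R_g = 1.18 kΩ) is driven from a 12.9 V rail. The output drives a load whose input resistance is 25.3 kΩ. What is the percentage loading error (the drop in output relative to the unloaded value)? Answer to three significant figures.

3.92 %

The divider's output (Thévenin) resistance is R_s‖R_g = 1.032 kΩ.
Fractional drop under load = R_th/(R_th + R_L) = 1.032 / (1.032 + 25.3) = 0.03918.
So the output falls by 3.92 %.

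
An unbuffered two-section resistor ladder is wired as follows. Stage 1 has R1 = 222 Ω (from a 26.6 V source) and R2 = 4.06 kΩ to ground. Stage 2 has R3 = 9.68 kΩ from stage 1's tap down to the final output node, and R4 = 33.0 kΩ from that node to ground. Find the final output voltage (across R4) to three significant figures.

V_out ≈ 19.4 V

Stage 2 presents R3+R4 = 42680 Ω as a load on stage 1's tap.
Stage 1's lower leg becomes R2‖(R3+R4) = 3707 Ω, so V_mid = 26.6 × 3707/3929 = 25.10 V.
Stage 2 is itself unloaded: V_out = V_mid × R4/(R3+R4) = 25.10 × 33000/42680 = 19.4 V.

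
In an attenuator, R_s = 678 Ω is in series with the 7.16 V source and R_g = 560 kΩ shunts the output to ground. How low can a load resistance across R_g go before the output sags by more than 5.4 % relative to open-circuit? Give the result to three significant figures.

Output resistance R_th = R_s‖R_g = (678 × 560000)/560700 = 677.2 Ω.
The fractional drop is R_th/(R_th + R_L); requiring this ≤ 0.0540 gives R_L ≥ R_th(1/0.0540 − 1) = 677.2 × 17.52 = 11.9 kΩ.

R_L(min) ≈ 11.9 kΩ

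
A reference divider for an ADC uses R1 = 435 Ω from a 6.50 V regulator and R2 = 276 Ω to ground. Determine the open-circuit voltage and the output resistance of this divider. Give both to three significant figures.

V_th is the open-circuit tap voltage: 6.50 × 276/(435 + 276) = 2.52 V.
With the supply zeroed, R1 and R2 appear in parallel from the tap: R_th = R1‖R2 = (435 × 276)/711.0 = 169 Ω.

V_th = 2.52 V, R_th = 169 Ω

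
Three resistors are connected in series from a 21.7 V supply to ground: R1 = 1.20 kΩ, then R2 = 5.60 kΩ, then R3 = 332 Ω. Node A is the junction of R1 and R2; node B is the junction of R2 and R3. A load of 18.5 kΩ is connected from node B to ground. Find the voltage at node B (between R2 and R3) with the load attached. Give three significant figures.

V ≈ 0.993 V

At node B, R3 is in parallel with the load: R3‖R_L = 326.1 Ω.
Below node A the resistance is R2 + (R3‖R_L) = 5926 Ω, so V_A = 21.7 × 5926/7126 = 18.05 V.
Then V_B = V_A × (R3‖R_L)/(R2 + R3‖R_L) = 18.05 × 326.1/5926 = 0.993 V.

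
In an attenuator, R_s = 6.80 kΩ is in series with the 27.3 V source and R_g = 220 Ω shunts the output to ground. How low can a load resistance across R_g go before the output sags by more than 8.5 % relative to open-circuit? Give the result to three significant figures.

R_L(min) ≈ 2.29 kΩ

Output resistance R_th = R_s‖R_g = (6800 × 220)/7020 = 213.1 Ω.
The fractional drop is R_th/(R_th + R_L); requiring this ≤ 0.0850 gives R_L ≥ R_th(1/0.0850 − 1) = 213.1 × 10.76 = 2.29 kΩ.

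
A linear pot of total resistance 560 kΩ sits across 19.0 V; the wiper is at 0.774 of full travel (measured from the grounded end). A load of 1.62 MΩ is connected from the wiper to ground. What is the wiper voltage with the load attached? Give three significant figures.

V ≈ 13.9 V

The wiper splits the pot into (1−α)R = 126.6 kΩ above and αR = 433.4 kΩ below.
Lower section ‖ load = 341.9 kΩ.
V_wiper = 19.0 × 341.9/(126.6 + 341.9) = 13.9 V.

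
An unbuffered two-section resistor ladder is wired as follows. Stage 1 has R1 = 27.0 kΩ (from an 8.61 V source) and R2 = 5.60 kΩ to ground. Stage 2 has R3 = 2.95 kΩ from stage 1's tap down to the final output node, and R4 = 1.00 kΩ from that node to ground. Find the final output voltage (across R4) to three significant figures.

V_out ≈ 0.172 V

Stage 2 presents R3+R4 = 3.950 kΩ as a load on stage 1's tap.
Stage 1's lower leg becomes R2‖(R3+R4) = 2.316 kΩ, so V_mid = 8.61 × 2.316/29.32 = 0.6803 V.
Stage 2 is itself unloaded: V_out = V_mid × R4/(R3+R4) = 0.6803 × 1.00/3.950 = 0.172 V.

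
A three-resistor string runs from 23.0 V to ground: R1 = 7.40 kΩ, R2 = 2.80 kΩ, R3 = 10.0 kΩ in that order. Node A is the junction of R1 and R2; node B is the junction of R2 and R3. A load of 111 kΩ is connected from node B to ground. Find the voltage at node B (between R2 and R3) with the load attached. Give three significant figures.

V ≈ 10.9 V

At node B, R3 is in parallel with the load: R3‖R_L = 9.174 kΩ.
Below node A the resistance is R2 + (R3‖R_L) = 11.97 kΩ, so V_A = 23.0 × 11.97/19.37 = 14.21 V.
Then V_B = V_A × (R3‖R_L)/(R2 + R3‖R_L) = 14.21 × 9.174/11.97 = 10.9 V.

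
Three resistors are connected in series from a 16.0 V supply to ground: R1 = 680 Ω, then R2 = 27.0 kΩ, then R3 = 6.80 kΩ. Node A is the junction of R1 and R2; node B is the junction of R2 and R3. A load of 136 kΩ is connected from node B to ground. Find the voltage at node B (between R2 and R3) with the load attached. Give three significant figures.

V ≈ 3.03 V

At node B, R3 is in parallel with the load: R3‖R_L = 6476 Ω.
Below node A the resistance is R2 + (R3‖R_L) = 33480 Ω, so V_A = 16.0 × 33480/34160 = 15.68 V.
Then V_B = V_A × (R3‖R_L)/(R2 + R3‖R_L) = 15.68 × 6476/33480 = 3.03 V.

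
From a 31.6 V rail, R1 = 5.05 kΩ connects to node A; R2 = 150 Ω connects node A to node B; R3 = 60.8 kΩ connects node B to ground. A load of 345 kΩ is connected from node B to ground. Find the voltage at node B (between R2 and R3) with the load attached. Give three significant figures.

At node B, R3 is in parallel with the load: R3‖R_L = 51690 Ω.
Below node A the resistance is R2 + (R3‖R_L) = 51840 Ω, so V_A = 31.6 × 51840/56890 = 28.79 V.
Then V_B = V_A × (R3‖R_L)/(R2 + R3‖R_L) = 28.79 × 51690/51840 = 28.7 V.

V ≈ 28.7 V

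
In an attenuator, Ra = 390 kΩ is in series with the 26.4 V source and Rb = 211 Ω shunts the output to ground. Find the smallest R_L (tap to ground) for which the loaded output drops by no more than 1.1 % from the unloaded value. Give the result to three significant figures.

R_L(min) ≈ 19.0 kΩ

Output resistance R_th = Ra‖Rb = (390000 × 211)/390200 = 210.9 Ω.
The fractional drop is R_th/(R_th + R_L); requiring this ≤ 0.0110 gives R_L ≥ R_th(1/0.0110 − 1) = 210.9 × 89.91 = 19.0 kΩ.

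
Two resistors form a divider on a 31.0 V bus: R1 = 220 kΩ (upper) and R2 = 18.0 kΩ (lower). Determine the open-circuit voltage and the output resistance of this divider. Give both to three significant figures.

V_th = 2.34 V, R_th = 16.6 kΩ

V_th is the open-circuit tap voltage: 31.0 × 18.0/(220 + 18.0) = 2.34 V.
With the supply zeroed, R1 and R2 appear in parallel from the tap: R_th = R1‖R2 = (220 × 18.0)/238.0 = 16.6 kΩ.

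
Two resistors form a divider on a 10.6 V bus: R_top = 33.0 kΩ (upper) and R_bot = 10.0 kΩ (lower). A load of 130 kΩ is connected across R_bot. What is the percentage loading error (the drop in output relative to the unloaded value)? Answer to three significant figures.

5.57 %

The divider's output (Thévenin) resistance is R_top‖R_bot = 7.674 kΩ.
Fractional drop under load = R_th/(R_th + R_L) = 7.674 / (7.674 + 130) = 0.05574.
So the output falls by 5.57 %.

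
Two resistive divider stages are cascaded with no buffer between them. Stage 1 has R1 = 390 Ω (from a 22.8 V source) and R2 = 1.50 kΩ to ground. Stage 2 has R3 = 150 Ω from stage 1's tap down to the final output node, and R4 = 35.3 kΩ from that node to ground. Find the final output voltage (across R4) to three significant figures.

Stage 2 presents R3+R4 = 35450 Ω as a load on stage 1's tap.
Stage 1's lower leg becomes R2‖(R3+R4) = 1439 Ω, so V_mid = 22.8 × 1439/1829 = 17.94 V.
Stage 2 is itself unloaded: V_out = V_mid × R4/(R3+R4) = 17.94 × 35300/35450 = 17.9 V.

V_out ≈ 17.9 V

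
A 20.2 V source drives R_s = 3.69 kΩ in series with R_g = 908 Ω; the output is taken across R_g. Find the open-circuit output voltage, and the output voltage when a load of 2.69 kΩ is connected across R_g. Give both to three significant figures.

Unloaded: 3.99 V; loaded: 3.14 V

Open-circuit: V = 20.2 × 908/(3690 + 908) = 3.99 V.
With the load, R_g becomes R_g‖R_L = 678.9 Ω, so V = 20.2 × 678.9/4369 = 3.14 V.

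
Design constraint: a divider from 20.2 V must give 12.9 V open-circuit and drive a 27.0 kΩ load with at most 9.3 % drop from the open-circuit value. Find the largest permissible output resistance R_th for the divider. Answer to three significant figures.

Loading drop = R_th/(R_th + R_L) ≤ 0.0930, so R_th ≤ R_L · ε/(1−ε) = 27.0 kΩ × 0.0930/0.9070 = 2.77 kΩ.

R_th ≤ 2.77 kΩ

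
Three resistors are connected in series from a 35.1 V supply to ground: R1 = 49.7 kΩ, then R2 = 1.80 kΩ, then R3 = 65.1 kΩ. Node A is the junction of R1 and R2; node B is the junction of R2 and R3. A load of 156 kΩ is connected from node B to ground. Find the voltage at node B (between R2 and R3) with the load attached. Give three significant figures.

V ≈ 16.5 V

At node B, R3 is in parallel with the load: R3‖R_L = 45.93 kΩ.
Below node A the resistance is R2 + (R3‖R_L) = 47.73 kΩ, so V_A = 35.1 × 47.73/97.43 = 17.20 V.
Then V_B = V_A × (R3‖R_L)/(R2 + R3‖R_L) = 17.20 × 45.93/47.73 = 16.5 V.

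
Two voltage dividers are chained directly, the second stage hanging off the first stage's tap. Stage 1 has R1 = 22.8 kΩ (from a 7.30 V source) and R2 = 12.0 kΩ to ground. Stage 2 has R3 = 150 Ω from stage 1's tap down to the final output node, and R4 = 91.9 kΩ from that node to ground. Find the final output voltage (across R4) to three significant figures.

Stage 2 presents R3+R4 = 92050 Ω as a load on stage 1's tap.
Stage 1's lower leg becomes R2‖(R3+R4) = 10620 Ω, so V_mid = 7.30 × 10620/33420 = 2.319 V.
Stage 2 is itself unloaded: V_out = V_mid × R4/(R3+R4) = 2.319 × 91900/92050 = 2.32 V.

V_out ≈ 2.32 V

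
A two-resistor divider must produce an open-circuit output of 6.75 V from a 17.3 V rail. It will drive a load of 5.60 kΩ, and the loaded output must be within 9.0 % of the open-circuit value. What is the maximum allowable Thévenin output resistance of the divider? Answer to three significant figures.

Loading drop = R_th/(R_th + R_L) ≤ 0.0900, so R_th ≤ R_L · ε/(1−ε) = 5.60 kΩ × 0.0900/0.9100 = 554 Ω.

R_th ≤ 554 Ω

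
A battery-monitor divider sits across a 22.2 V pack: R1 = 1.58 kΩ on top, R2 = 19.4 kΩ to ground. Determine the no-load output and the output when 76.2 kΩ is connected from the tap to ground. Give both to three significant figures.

Unloaded: 20.5 V; loaded: 20.1 V

Open-circuit: V = 22.2 × 19.4/(1.58 + 19.4) = 20.5 V.
With the load, R2 becomes R2‖R_L = 15.46 kΩ, so V = 22.2 × 15.46/17.04 = 20.1 V.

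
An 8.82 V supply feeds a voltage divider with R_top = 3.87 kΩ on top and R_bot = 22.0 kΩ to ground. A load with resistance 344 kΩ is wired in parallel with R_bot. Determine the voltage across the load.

V_out ≈ 7.43 V

The load sits in parallel with R_bot: R_bot‖R_L = (22.0 × 344) / (22.0 + 344) = 20.68 kΩ.
V_out = 8.82 × 20.68 / (3.87 + 20.68) = 8.82 × 20.68/24.55 = 7.43 V.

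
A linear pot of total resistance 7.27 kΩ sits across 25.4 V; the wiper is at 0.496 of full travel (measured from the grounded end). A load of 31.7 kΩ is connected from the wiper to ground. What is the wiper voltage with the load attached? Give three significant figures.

The wiper splits the pot into (1−α)R = 3.664 kΩ above and αR = 3.606 kΩ below.
Lower section ‖ load = 3.238 kΩ.
V_wiper = 25.4 × 3.238/(3.664 + 3.238) = 11.9 V.

V ≈ 11.9 V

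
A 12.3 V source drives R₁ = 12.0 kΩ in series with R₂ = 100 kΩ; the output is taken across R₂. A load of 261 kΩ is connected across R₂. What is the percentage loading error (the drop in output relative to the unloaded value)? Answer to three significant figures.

3.94 %

The divider's output (Thévenin) resistance is R₁‖R₂ = 10.71 kΩ.
Fractional drop under load = R_th/(R_th + R_L) = 10.71 / (10.71 + 261) = 0.03943.
So the output falls by 3.94 %.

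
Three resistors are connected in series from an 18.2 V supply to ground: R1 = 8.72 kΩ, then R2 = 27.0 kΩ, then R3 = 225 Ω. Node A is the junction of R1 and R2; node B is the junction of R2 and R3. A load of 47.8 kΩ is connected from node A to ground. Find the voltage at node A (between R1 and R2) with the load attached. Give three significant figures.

Below node A the series string R2+R3 = 27220 Ω sits in parallel with the 47800 Ω load: 17350 Ω.
V_A = 18.2 × 17350/(8720 + 17350) = 12.1 V.

V ≈ 12.1 V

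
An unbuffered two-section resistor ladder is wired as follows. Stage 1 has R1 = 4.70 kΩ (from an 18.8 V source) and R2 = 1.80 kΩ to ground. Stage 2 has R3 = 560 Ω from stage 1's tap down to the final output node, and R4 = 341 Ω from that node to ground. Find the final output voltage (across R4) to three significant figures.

V_out ≈ 0.806 V

Stage 2 presents R3+R4 = 901.0 Ω as a load on stage 1's tap.
Stage 1's lower leg becomes R2‖(R3+R4) = 600.4 Ω, so V_mid = 18.8 × 600.4/5300 = 2.130 V.
Stage 2 is itself unloaded: V_out = V_mid × R4/(R3+R4) = 2.130 × 341/901.0 = 0.806 V.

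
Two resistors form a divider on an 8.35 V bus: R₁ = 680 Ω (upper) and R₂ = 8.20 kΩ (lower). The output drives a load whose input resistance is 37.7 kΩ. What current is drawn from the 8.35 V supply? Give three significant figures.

R₂‖R_L = 6735 Ω, so the source sees R₁ + R₂‖R_L = 7415 Ω.
I = 8.35 V / 7415 Ω = 1.13 mA.

I ≈ 1.13 mA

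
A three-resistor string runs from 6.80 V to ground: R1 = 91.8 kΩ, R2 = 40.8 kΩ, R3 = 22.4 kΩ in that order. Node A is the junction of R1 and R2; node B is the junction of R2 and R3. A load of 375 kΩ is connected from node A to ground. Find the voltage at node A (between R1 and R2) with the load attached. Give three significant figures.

V ≈ 2.52 V

Below node A the series string R2+R3 = 63.20 kΩ sits in parallel with the 375 kΩ load: 54.08 kΩ.
V_A = 6.80 × 54.08/(91.8 + 54.08) = 2.52 V.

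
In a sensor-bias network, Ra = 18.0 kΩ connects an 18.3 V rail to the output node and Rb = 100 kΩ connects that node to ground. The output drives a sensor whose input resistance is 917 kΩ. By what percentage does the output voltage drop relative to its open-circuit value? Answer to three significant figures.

The divider's output (Thévenin) resistance is Ra‖Rb = 15.25 kΩ.
Fractional drop under load = R_th/(R_th + R_L) = 15.25 / (15.25 + 917) = 0.01636.
So the output falls by 1.64 %.

1.64 %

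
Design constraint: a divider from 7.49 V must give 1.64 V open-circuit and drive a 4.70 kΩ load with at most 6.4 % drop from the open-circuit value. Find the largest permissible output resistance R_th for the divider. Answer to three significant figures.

Loading drop = R_th/(R_th + R_L) ≤ 0.0640, so R_th ≤ R_L · ε/(1−ε) = 4.70 kΩ × 0.0640/0.9360 = 321 Ω.
(Any R1, R2 with R2/(R1+R2) = 0.219 and R1‖R2 ≤ 321 Ω will meet the spec.)

R_th ≤ 321 Ω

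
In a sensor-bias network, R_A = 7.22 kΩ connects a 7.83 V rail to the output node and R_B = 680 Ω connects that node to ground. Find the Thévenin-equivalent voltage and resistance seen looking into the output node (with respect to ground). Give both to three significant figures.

V_th is the open-circuit tap voltage: 7.83 × 680/(7220 + 680) = 0.674 V.
With the supply zeroed, R_A and R_B appear in parallel from the tap: R_th = R_A‖R_B = (7220 × 680)/7900 = 621 Ω.

V_th = 0.674 V, R_th = 621 Ω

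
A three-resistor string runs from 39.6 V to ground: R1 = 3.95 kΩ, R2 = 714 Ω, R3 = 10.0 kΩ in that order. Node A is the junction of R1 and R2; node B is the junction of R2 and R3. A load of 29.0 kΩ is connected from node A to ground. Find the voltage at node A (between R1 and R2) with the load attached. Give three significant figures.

V ≈ 26.3 V

Below node A the series string R2+R3 = 10710 Ω sits in parallel with the 29000 Ω load: 7824 Ω.
V_A = 39.6 × 7824/(3950 + 7824) = 26.3 V.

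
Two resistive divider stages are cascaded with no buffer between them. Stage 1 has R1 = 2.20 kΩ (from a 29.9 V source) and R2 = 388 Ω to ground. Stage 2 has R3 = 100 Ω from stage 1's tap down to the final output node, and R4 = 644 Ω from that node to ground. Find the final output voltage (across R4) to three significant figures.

V_out ≈ 2.69 V

Stage 2 presents R3+R4 = 744.0 Ω as a load on stage 1's tap.
Stage 1's lower leg becomes R2‖(R3+R4) = 255.0 Ω, so V_mid = 29.9 × 255.0/2455 = 3.106 V.
Stage 2 is itself unloaded: V_out = V_mid × R4/(R3+R4) = 3.106 × 644/744.0 = 2.69 V.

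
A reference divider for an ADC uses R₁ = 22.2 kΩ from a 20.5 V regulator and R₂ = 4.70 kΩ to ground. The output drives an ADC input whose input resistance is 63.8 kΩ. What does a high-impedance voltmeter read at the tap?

The load sits in parallel with R₂: R₂‖R_L = (4.70 × 63.8) / (4.70 + 63.8) = 4.378 kΩ.
V_out = 20.5 × 4.378 / (22.2 + 4.378) = 20.5 × 4.378/26.58 = 3.38 V.

V_out ≈ 3.38 V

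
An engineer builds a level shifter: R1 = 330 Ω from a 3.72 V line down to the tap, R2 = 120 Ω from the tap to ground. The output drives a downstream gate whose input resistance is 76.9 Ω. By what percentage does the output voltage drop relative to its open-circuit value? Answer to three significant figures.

53.4 %

Unloaded V = 3.72 × 120/450.0 = 0.9920 V.
Loaded: R2‖R_L = 46.87 Ω, giving V = 3.72 × 46.87/376.9 = 0.4626 V.
Drop = (0.9920 − 0.4626) / 0.9920 = 53.4 %.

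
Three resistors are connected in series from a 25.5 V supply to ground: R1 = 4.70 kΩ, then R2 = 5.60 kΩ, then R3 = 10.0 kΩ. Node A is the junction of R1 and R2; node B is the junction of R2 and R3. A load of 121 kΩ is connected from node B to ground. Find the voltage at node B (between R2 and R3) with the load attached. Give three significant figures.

At node B, R3 is in parallel with the load: R3‖R_L = 9.237 kΩ.
Below node A the resistance is R2 + (R3‖R_L) = 14.84 kΩ, so V_A = 25.5 × 14.84/19.54 = 19.37 V.
Then V_B = V_A × (R3‖R_L)/(R2 + R3‖R_L) = 19.37 × 9.237/14.84 = 12.1 V.

V ≈ 12.1 V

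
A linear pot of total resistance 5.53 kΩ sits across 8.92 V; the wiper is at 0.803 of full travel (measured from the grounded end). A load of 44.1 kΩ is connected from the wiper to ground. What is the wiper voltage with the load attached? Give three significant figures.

V ≈ 7.02 V

The wiper splits the pot into (1−α)R = 1.089 kΩ above and αR = 4.441 kΩ below.
Lower section ‖ load = 4.034 kΩ.
V_wiper = 8.92 × 4.034/(1.089 + 4.034) = 7.02 V.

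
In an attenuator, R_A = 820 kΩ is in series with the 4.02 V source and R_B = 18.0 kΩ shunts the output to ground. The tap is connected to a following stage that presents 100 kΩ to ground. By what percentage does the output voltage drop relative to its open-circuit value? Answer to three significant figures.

15.0 %

Unloaded V = 4.02 × 18.0/838.0 = 0.086348 V.
Loaded: R_B‖R_L = 15.25 kΩ, giving V = 4.02 × 15.25/835.3 = 0.073417 V.
Drop = (0.086348 − 0.073417) / 0.086348 = 15.0 %.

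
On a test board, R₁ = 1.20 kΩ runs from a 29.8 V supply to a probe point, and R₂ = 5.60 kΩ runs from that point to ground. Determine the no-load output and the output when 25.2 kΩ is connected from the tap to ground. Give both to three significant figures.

Open-circuit: V = 29.8 × 5.60/(1.20 + 5.60) = 24.5 V.
With the load, R₂ becomes R₂‖R_L = 4.582 kΩ, so V = 29.8 × 4.582/5.782 = 23.6 V.

Unloaded: 24.5 V; loaded: 23.6 V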